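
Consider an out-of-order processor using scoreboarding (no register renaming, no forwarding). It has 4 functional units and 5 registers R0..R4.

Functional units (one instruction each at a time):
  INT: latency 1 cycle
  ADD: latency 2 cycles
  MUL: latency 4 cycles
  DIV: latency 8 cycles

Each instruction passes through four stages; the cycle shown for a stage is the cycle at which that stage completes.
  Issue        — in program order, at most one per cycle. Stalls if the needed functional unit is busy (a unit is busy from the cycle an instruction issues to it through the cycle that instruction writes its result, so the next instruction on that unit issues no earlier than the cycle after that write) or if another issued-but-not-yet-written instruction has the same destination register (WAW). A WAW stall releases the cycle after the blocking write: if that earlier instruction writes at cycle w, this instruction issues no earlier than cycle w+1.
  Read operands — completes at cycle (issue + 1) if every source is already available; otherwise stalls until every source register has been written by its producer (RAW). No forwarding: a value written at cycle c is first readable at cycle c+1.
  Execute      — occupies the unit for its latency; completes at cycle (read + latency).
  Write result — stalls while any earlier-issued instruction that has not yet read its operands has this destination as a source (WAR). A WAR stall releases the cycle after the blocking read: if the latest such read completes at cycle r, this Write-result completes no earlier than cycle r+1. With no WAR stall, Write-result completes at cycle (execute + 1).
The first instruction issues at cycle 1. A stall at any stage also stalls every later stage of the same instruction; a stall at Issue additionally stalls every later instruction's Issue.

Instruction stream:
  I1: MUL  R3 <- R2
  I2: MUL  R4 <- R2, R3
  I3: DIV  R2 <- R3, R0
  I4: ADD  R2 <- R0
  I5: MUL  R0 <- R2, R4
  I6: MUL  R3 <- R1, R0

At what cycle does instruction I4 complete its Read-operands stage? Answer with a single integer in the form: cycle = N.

cycle = 21

I1: IS=1 RO=2 EX=6 WR=7
I2: IS=8 RO=9 EX=13 WR=14  [struct: MUL busy until I1 writes@7]
I3: IS=9 RO=10 EX=18 WR=19
I4: IS=20 RO=21 EX=23 WR=24  [WAW R2: wait I3 write@19]
I5: IS=21 RO=25 EX=29 WR=30  [RAW R2: wait I4 write@24]
I6: IS=31 RO=32 EX=36 WR=37  [struct: MUL busy until I5 writes@30]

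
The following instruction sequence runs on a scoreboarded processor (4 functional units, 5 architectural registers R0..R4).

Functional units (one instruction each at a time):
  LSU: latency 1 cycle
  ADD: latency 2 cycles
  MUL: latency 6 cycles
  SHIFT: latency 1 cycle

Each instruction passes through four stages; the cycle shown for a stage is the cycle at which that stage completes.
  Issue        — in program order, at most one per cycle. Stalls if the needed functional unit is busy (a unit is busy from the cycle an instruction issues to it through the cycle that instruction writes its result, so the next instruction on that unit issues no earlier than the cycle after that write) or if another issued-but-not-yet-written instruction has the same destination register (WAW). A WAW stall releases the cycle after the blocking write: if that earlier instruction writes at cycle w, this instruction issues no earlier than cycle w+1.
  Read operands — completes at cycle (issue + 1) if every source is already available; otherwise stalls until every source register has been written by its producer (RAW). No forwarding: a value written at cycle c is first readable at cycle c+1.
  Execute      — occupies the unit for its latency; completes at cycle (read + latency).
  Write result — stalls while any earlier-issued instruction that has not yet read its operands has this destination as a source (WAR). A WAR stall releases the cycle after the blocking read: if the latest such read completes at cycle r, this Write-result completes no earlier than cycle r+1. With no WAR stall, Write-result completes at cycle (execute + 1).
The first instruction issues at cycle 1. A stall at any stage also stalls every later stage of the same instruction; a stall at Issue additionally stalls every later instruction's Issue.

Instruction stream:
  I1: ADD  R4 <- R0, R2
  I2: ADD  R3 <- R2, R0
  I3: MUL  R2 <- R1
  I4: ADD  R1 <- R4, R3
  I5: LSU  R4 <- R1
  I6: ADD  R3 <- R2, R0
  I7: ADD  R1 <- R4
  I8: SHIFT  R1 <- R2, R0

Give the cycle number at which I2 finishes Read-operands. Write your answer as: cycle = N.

cycle = 7

1) issue 1, read 2, done 4, write 5
2) issue 6, read 7, done 9, write 10  <struct: ADD busy until I1 writes@5>
3) issue 7, read 8, done 14, write 15
4) issue 11, read 12, done 14, write 15  <struct: ADD busy until I2 writes@10>
5) issue 12, read 16, done 17, write 18  <RAW R1: wait I4 write@15>
6) issue 16, read 17, done 19, write 20  <struct: ADD busy until I4 writes@15>
7) issue 21, read 22, done 24, write 25  <struct: ADD busy until I6 writes@20>
8) issue 26, read 27, done 28, write 29  <WAW R1: wait I7 write@25>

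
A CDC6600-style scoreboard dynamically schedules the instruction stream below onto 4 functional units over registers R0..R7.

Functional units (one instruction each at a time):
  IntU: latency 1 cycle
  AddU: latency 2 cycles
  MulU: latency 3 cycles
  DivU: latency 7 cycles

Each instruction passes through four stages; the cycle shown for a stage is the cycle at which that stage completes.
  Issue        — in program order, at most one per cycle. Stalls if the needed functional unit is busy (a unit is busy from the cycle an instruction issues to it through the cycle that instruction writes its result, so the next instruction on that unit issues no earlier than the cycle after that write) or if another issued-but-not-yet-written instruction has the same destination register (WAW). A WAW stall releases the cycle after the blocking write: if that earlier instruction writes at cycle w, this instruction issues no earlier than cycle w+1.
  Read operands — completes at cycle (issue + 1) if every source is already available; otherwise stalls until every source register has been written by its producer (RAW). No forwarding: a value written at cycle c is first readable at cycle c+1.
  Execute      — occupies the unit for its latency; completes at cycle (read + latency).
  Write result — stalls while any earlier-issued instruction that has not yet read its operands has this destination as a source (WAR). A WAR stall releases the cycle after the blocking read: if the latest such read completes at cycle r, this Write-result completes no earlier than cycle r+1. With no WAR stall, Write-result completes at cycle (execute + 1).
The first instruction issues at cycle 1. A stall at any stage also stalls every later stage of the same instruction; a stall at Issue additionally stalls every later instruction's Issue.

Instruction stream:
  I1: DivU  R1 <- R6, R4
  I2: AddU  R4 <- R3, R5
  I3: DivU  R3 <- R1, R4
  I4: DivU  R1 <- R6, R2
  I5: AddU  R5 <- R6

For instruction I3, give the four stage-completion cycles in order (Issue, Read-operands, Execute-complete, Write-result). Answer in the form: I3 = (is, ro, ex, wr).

  I1 | 1 | 2 | 9 | 10
  I2 | 2 | 3 | 5 | 6
  I3 | 11 | 12 | 19 | 20   struct: DivU busy until I1 writes@10
  I4 | 21 | 22 | 29 | 30   struct: DivU busy until I3 writes@20
  I5 | 22 | 23 | 25 | 26

I3 = (11, 12, 19, 20)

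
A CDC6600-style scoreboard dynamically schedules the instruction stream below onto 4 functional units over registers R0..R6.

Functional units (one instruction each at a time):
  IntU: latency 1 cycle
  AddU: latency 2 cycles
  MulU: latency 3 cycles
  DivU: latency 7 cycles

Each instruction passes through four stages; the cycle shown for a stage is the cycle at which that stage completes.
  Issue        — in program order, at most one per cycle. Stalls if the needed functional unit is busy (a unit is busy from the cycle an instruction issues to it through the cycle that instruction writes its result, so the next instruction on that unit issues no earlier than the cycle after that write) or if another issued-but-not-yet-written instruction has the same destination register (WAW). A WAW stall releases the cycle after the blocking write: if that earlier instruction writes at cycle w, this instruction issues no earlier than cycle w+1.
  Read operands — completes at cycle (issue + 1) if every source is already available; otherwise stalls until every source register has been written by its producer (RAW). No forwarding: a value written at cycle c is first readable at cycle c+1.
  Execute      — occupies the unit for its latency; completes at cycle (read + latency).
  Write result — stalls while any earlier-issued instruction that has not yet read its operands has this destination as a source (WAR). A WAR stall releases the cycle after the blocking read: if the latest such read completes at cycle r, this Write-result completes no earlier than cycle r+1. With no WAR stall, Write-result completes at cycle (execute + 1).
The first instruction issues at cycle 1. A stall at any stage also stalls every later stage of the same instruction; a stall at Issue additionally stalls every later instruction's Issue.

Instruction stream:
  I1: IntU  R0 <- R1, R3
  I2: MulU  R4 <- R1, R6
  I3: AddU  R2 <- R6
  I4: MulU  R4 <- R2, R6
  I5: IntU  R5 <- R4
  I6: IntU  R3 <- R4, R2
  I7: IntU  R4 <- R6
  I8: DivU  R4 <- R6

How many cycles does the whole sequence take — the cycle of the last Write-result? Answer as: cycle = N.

cycle = 34

t=1  I1 dispatched to IntU
t=2  I1 operands ready; I2 dispatched to MulU
t=3  I1 complete; I2 operands ready; I3 dispatched to AddU
t=4  R0←I1; I3 operands ready
t=6  I2 complete; I3 complete
t=7  R4←I2; R2←I3
t=8  I4 dispatched to MulU
t=9  I4 operands ready; I5 dispatched to IntU
t=12  I4 complete
t=13  R4←I4
t=14  I5 operands ready
t=15  I5 complete
t=16  R5←I5
t=17  I6 dispatched to IntU
t=18  I6 operands ready
t=19  I6 complete
t=20  R3←I6
t=21  I7 dispatched to IntU
t=22  I7 operands ready
t=23  I7 complete
t=24  R4←I7
t=25  I8 dispatched to DivU
t=26  I8 operands ready
t=33  I8 complete
t=34  R4←I8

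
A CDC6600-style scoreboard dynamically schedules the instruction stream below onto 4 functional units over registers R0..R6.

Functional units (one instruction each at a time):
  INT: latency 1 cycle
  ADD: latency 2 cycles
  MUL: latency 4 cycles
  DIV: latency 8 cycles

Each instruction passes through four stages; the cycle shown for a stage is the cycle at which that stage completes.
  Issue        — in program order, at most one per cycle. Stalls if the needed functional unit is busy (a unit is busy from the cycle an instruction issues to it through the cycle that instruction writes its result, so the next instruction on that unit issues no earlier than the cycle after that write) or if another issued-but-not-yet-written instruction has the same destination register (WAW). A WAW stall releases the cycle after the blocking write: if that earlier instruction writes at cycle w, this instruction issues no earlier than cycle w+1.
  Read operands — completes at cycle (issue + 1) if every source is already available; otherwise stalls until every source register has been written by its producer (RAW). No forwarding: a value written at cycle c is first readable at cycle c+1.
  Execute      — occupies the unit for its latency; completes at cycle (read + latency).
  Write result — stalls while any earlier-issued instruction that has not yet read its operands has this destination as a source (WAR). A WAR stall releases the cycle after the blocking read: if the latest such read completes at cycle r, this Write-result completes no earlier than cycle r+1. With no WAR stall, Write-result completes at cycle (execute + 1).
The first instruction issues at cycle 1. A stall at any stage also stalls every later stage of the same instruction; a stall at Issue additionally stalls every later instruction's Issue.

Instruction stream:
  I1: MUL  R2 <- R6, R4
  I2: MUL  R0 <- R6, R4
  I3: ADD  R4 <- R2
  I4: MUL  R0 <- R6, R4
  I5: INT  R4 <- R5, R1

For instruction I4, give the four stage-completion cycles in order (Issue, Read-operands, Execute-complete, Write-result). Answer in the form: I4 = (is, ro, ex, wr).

I1  is:1  ro:2  ex:6  wr:7
I2  is:8  ro:9  ex:13  wr:14  — struct: MUL busy until I1 writes@7
I3  is:9  ro:10  ex:12  wr:13
I4  is:15  ro:16  ex:20  wr:21  — struct: MUL busy until I2 writes@14
I5  is:16  ro:17  ex:18  wr:19

I4 = (15, 16, 20, 21)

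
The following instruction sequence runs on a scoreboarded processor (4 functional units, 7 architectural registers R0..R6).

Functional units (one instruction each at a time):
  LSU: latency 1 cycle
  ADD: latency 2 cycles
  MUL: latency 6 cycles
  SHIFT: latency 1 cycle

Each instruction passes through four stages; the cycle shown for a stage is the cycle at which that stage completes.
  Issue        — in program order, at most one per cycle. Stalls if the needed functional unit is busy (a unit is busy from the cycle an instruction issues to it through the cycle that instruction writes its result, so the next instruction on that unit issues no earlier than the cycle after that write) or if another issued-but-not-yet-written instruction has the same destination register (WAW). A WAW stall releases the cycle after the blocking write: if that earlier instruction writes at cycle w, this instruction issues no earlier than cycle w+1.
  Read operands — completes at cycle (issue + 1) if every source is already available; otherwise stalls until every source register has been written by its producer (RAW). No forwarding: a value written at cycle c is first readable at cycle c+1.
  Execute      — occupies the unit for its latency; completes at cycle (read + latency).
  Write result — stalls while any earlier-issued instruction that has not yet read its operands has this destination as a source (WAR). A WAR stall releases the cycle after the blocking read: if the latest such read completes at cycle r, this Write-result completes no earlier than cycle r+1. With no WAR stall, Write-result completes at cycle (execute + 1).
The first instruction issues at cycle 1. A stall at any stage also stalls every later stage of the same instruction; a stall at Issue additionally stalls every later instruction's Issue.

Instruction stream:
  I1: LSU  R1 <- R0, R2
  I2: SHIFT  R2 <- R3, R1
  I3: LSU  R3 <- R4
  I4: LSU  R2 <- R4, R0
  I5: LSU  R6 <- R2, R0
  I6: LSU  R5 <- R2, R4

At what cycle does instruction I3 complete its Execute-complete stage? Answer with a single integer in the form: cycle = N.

cycle = 7

[I1] 1/2/3/4
[I2] 2/5/6/7  (RAW R1: wait I1 write@4)
[I3] 5/6/7/8  (struct: LSU busy until I1 writes@4)
[I4] 9/10/11/12  (struct: LSU busy until I3 writes@8)
[I5] 13/14/15/16  (struct: LSU busy until I4 writes@12)
[I6] 17/18/19/20  (struct: LSU busy until I5 writes@16)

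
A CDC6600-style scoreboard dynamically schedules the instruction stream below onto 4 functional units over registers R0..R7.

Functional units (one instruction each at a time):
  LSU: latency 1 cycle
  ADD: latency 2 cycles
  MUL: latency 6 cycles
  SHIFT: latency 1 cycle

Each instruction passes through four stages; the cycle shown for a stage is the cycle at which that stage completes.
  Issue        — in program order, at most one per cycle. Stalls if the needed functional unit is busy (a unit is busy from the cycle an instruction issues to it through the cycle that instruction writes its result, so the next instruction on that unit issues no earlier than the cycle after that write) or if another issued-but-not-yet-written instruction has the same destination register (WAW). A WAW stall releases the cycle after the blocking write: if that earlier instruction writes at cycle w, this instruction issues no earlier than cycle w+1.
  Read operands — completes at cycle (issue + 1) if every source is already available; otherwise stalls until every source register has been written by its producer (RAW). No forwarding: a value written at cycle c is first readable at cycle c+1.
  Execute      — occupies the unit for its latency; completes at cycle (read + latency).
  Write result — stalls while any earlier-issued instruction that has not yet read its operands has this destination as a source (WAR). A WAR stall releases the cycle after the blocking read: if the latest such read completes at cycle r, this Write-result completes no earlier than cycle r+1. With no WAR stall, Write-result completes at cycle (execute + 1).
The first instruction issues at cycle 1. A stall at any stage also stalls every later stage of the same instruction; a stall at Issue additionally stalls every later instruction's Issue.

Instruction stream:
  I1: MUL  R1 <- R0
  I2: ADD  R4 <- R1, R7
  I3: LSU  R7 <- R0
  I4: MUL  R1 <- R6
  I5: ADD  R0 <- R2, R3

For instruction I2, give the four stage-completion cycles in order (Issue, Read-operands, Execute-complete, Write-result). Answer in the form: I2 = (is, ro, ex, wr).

[I1] 1/2/8/9
[I2] 2/10/12/13  (RAW R1: wait I1 write@9)
[I3] 3/4/5/11  (WAR R7: wait I2 read@10)
[I4] 10/11/17/18  (struct: MUL busy until I1 writes@9)
[I5] 14/15/17/18  (struct: ADD busy until I2 writes@13)

I2 = (2, 10, 12, 13)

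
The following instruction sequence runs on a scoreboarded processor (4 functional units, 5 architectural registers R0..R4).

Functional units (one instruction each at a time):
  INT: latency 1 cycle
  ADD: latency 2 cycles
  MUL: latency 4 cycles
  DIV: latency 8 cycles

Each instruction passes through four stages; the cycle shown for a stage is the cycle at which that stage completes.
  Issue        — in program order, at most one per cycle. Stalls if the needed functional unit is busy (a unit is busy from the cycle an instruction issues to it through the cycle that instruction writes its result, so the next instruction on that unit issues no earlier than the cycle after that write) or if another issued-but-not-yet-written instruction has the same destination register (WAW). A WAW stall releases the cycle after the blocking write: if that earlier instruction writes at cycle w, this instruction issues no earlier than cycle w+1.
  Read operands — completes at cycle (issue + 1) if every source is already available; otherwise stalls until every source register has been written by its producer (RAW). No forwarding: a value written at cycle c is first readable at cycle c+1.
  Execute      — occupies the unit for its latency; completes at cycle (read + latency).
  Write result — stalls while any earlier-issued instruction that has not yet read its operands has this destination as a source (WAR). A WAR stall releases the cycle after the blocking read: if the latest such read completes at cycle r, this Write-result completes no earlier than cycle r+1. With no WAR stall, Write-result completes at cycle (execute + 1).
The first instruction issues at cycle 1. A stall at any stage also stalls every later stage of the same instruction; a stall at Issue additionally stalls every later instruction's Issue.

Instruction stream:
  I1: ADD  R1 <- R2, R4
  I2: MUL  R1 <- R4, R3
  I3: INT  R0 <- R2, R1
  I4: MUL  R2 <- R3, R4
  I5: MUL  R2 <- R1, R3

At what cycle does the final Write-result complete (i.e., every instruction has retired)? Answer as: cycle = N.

cycle = 26

[I1] 1/2/4/5
[I2] 6/7/11/12  (WAW R1: wait I1 write@5)
[I3] 7/13/14/15  (RAW R1: wait I2 write@12)
[I4] 13/14/18/19  (struct: MUL busy until I2 writes@12)
[I5] 20/21/25/26  (struct: MUL busy until I4 writes@19)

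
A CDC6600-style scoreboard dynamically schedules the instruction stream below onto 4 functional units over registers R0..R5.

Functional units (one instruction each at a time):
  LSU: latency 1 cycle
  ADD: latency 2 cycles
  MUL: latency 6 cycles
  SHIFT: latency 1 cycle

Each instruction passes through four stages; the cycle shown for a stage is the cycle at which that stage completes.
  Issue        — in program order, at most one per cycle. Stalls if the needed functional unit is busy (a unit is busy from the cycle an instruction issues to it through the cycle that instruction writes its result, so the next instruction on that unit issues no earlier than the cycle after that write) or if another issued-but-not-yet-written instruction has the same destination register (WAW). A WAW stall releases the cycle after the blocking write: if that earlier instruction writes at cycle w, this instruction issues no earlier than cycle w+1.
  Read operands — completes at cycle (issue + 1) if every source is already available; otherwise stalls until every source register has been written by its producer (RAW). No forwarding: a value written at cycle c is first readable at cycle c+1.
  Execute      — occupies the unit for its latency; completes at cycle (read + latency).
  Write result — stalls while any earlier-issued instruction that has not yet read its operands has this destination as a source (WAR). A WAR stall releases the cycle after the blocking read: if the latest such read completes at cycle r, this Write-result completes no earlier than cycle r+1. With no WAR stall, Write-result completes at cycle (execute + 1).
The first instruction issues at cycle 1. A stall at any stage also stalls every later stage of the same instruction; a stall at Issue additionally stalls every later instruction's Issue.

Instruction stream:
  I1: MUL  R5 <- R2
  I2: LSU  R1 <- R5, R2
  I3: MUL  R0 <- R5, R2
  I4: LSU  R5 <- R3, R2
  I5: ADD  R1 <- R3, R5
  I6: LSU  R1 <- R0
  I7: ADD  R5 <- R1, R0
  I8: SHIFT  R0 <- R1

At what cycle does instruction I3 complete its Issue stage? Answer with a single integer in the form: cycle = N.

cycle = 10

[1] I1 issues→MUL
[2] I1 reads; I2 issues→LSU
[8] I1 exec-done
[9] I1 writes R5
[10] I2 reads; I3 issues→MUL
[11] I2 exec-done; I3 reads
[12] I2 writes R1
[13] I4 issues→LSU
[14] I4 reads; I5 issues→ADD
[15] I4 exec-done
[16] I4 writes R5
[17] I3 exec-done; I5 reads
[18] I3 writes R0
[19] I5 exec-done
[20] I5 writes R1
[21] I6 issues→LSU
[22] I6 reads; I7 issues→ADD
[23] I6 exec-done; I8 issues→SHIFT
[24] I6 writes R1
[25] I7 reads; I8 reads
[26] I8 exec-done
[27] I7 exec-done; I8 writes R0
[28] I7 writes R5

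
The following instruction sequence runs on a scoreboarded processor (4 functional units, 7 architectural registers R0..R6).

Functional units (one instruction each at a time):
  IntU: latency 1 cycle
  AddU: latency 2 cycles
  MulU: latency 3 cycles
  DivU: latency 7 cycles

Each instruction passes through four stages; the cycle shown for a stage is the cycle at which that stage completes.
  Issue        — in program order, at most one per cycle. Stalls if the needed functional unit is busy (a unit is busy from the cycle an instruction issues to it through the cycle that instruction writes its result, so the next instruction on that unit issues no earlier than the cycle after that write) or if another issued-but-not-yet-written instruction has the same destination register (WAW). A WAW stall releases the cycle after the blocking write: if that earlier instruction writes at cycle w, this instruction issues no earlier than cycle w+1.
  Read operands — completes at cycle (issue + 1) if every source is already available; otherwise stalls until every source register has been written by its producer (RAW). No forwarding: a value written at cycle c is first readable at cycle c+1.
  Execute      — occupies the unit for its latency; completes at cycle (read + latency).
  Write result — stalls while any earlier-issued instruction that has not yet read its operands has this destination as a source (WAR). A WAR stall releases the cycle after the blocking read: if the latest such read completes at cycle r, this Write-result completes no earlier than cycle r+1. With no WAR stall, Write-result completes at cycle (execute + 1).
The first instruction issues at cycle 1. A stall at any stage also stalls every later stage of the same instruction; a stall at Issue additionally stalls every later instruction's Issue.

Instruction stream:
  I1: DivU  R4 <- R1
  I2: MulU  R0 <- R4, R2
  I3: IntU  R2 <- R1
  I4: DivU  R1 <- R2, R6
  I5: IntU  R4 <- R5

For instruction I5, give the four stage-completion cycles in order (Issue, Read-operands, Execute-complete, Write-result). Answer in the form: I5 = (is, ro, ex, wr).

I5 = (13, 14, 15, 16)

I1  is:1  ro:2  ex:9  wr:10
I2  is:2  ro:11  ex:14  wr:15  — RAW R4: wait I1 write@10
I3  is:3  ro:4  ex:5  wr:12  — WAR R2: wait I2 read@11
I4  is:11  ro:13  ex:20  wr:21  — struct: DivU busy until I1 writes@10, RAW R2: wait I3 write@12
I5  is:13  ro:14  ex:15  wr:16  — struct: IntU busy until I3 writes@12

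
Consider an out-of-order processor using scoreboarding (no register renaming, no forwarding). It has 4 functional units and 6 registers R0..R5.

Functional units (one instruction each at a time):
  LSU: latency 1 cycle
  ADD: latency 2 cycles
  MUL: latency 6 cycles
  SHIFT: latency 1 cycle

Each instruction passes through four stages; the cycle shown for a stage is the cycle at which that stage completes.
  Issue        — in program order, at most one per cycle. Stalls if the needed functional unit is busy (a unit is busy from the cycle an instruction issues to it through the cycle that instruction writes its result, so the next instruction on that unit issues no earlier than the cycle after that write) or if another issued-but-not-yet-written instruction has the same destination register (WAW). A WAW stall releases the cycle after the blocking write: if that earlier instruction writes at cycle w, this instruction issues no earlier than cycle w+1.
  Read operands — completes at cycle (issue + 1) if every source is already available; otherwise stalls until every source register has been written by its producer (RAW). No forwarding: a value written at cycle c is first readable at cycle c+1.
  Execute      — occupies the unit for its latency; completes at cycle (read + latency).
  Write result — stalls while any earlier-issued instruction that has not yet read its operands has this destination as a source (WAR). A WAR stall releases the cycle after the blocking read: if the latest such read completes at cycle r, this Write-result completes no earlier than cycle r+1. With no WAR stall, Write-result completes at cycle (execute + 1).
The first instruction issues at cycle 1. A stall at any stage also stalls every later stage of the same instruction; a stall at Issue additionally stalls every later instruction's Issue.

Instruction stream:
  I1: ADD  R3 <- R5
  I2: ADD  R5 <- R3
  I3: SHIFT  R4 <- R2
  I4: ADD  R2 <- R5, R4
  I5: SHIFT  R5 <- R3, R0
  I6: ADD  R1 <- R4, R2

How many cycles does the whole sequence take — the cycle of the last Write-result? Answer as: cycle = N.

cycle = 20

I1 -> (1, 2, 4, 5)
I2 -> (6, 7, 9, 10)  // struct: ADD busy until I1 writes@5
I3 -> (7, 8, 9, 10)
I4 -> (11, 12, 14, 15)  // struct: ADD busy until I2 writes@10
I5 -> (12, 13, 14, 15)
I6 -> (16, 17, 19, 20)  // struct: ADD busy until I4 writes@15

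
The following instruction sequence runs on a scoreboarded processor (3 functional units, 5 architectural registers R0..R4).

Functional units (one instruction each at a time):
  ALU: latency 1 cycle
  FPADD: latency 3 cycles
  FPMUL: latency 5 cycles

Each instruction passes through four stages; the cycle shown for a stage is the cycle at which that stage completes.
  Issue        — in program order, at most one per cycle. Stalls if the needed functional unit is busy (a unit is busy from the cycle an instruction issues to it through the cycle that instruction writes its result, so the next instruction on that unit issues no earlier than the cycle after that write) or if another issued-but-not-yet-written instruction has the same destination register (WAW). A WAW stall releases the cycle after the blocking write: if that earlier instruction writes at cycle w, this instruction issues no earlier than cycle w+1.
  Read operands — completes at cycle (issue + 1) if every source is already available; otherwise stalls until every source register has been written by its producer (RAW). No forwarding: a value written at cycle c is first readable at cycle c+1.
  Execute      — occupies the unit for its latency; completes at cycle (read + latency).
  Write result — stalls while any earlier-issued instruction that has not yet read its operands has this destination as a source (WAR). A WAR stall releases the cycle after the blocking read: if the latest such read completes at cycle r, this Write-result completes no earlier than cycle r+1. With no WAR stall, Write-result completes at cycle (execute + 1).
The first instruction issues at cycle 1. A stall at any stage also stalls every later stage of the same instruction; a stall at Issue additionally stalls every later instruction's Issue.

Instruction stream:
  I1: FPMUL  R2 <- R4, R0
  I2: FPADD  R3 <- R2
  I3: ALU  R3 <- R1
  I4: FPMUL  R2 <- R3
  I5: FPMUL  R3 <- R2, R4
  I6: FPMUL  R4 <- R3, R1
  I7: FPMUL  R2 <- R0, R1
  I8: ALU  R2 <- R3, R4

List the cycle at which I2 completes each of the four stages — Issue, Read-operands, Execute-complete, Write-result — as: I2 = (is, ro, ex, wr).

cycle 1: issue I1 (FPMUL)
cycle 2: I1 read-ops, issue I2 (FPADD)
cycle 7: I1 finished on FPMUL
cycle 8: I1→R2
cycle 9: I2 read-ops
cycle 12: I2 finished on FPADD
cycle 13: I2→R3
cycle 14: issue I3 (ALU)
cycle 15: I3 read-ops, issue I4 (FPMUL)
cycle 16: I3 finished on ALU
cycle 17: I3→R3
cycle 18: I4 read-ops
cycle 23: I4 finished on FPMUL
cycle 24: I4→R2
cycle 25: issue I5 (FPMUL)
cycle 26: I5 read-ops
cycle 31: I5 finished on FPMUL
cycle 32: I5→R3
cycle 33: issue I6 (FPMUL)
cycle 34: I6 read-ops
cycle 39: I6 finished on FPMUL
cycle 40: I6→R4
cycle 41: issue I7 (FPMUL)
cycle 42: I7 read-ops
cycle 47: I7 finished on FPMUL
cycle 48: I7→R2
cycle 49: issue I8 (ALU)
cycle 50: I8 read-ops
cycle 51: I8 finished on ALU
cycle 52: I8→R2

I2 = (2, 9, 12, 13)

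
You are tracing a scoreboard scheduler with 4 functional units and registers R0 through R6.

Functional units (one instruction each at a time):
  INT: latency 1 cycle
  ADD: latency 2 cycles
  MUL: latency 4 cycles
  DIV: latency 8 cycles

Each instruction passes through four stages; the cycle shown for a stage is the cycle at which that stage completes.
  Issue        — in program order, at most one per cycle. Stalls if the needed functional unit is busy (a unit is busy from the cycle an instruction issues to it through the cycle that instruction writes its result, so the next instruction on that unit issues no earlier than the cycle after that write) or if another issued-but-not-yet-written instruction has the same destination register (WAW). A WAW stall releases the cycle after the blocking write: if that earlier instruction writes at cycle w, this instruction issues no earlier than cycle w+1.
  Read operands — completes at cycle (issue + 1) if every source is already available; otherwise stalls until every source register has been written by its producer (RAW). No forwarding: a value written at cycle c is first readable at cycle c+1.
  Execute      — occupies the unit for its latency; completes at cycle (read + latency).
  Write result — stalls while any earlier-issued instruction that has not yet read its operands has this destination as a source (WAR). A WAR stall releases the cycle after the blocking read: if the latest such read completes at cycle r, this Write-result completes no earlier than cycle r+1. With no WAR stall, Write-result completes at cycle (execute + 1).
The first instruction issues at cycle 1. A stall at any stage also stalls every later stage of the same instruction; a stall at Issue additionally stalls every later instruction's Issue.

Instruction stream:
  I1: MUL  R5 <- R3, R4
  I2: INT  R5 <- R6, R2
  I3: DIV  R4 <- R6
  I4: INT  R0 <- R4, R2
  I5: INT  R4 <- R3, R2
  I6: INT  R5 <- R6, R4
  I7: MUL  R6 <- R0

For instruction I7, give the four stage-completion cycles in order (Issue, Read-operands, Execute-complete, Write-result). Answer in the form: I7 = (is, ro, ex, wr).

I7 = (28, 29, 33, 34)

  I1 | 1 | 2 | 6 | 7
  I2 | 8 | 9 | 10 | 11   WAW R5: wait I1 write@7
  I3 | 9 | 10 | 18 | 19
  I4 | 12 | 20 | 21 | 22   struct: INT busy until I2 writes@11 · RAW R4: wait I3 write@19
  I5 | 23 | 24 | 25 | 26   struct: INT busy until I4 writes@22
  I6 | 27 | 28 | 29 | 30   struct: INT busy until I5 writes@26
  I7 | 28 | 29 | 33 | 34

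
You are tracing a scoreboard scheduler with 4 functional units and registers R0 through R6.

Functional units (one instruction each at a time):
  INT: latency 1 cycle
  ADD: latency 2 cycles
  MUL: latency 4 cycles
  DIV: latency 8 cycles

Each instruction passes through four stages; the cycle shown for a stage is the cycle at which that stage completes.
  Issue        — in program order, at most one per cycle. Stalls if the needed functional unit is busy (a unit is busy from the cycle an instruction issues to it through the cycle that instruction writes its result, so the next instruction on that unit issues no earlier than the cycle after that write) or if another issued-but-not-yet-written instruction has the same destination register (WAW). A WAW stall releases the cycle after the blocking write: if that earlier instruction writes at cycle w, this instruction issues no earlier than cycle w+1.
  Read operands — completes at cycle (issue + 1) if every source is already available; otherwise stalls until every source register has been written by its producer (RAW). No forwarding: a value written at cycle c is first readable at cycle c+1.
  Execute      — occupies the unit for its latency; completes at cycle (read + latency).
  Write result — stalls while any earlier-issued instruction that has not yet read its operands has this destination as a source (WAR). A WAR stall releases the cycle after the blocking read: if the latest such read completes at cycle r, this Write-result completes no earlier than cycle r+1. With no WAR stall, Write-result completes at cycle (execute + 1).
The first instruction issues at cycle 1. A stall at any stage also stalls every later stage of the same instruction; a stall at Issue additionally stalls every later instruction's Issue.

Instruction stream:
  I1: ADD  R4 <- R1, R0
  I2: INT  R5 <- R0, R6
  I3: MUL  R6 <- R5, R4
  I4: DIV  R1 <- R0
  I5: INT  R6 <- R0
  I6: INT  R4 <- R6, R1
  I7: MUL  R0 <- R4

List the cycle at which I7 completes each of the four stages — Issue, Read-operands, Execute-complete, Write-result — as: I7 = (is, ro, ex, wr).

I1: IS=1 RO=2 EX=4 WR=5
I2: IS=2 RO=3 EX=4 WR=5
I3: IS=3 RO=6 EX=10 WR=11  [RAW R5: wait I2 write@5; RAW R4: wait I1 write@5]
I4: IS=4 RO=5 EX=13 WR=14
I5: IS=12 RO=13 EX=14 WR=15  [WAW R6: wait I3 write@11]
I6: IS=16 RO=17 EX=18 WR=19  [struct: INT busy until I5 writes@15]
I7: IS=17 RO=20 EX=24 WR=25  [RAW R4: wait I6 write@19]

I7 = (17, 20, 24, 25)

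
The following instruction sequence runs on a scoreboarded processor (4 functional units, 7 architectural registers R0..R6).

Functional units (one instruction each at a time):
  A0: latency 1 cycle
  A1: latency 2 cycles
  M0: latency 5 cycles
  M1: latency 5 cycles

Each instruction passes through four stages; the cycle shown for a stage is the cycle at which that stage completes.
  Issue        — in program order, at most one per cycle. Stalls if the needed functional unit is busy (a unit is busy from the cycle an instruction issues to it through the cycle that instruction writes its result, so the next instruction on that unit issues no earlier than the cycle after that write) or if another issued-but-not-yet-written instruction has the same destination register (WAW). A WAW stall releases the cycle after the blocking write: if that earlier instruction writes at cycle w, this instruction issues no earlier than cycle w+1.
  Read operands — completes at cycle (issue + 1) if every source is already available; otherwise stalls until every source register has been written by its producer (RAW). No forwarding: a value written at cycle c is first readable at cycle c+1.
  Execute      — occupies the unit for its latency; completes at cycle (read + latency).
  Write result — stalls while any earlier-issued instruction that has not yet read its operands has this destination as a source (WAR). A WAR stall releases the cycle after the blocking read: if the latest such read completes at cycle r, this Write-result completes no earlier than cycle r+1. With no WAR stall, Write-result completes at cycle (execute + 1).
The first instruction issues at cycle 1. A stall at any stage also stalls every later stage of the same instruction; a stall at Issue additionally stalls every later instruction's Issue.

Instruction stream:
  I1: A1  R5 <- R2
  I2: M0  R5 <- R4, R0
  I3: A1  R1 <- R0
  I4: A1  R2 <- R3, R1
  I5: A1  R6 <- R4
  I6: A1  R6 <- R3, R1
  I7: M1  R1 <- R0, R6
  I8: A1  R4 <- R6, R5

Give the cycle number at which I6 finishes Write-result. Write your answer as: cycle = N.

[1] I1→A1
[2] I1 RO
[4] I1 EX
[5] I1 WR R5
[6] I2→M0
[7] I2 RO; I3→A1
[8] I3 RO
[10] I3 EX
[11] I3 WR R1
[12] I2 EX; I4→A1
[13] I2 WR R5; I4 RO
[15] I4 EX
[16] I4 WR R2
[17] I5→A1
[18] I5 RO
[20] I5 EX
[21] I5 WR R6
[22] I6→A1
[23] I6 RO; I7→M1
[25] I6 EX
[26] I6 WR R6
[27] I7 RO; I8→A1
[28] I8 RO
[30] I8 EX
[31] I8 WR R4
[32] I7 EX
[33] I7 WR R1

cycle = 26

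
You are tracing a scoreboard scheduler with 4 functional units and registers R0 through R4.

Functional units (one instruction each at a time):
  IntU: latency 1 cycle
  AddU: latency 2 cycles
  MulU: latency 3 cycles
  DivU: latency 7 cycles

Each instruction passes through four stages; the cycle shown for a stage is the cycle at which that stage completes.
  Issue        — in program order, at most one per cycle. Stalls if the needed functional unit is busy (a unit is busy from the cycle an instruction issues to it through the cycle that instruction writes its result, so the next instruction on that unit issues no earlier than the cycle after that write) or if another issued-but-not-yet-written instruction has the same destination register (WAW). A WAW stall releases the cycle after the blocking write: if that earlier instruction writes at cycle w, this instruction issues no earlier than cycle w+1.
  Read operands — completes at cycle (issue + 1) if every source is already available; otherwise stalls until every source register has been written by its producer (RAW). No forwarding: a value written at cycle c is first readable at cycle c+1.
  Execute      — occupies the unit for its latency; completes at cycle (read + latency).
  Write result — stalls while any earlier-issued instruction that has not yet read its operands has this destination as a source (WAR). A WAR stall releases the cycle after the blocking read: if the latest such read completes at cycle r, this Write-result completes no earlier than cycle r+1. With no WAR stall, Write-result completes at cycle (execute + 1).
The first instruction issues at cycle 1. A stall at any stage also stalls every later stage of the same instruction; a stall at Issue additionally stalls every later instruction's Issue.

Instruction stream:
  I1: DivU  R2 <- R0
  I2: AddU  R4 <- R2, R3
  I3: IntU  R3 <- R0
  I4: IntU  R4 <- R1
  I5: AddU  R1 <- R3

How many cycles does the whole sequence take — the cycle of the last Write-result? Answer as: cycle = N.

cycle = 20

I1: IS=1 RO=2 EX=9 WR=10
I2: IS=2 RO=11 EX=13 WR=14  [RAW R2: wait I1 write@10]
I3: IS=3 RO=4 EX=5 WR=12  [WAR R3: wait I2 read@11]
I4: IS=15 RO=16 EX=17 WR=18  [WAW R4: wait I2 write@14]
I5: IS=16 RO=17 EX=19 WR=20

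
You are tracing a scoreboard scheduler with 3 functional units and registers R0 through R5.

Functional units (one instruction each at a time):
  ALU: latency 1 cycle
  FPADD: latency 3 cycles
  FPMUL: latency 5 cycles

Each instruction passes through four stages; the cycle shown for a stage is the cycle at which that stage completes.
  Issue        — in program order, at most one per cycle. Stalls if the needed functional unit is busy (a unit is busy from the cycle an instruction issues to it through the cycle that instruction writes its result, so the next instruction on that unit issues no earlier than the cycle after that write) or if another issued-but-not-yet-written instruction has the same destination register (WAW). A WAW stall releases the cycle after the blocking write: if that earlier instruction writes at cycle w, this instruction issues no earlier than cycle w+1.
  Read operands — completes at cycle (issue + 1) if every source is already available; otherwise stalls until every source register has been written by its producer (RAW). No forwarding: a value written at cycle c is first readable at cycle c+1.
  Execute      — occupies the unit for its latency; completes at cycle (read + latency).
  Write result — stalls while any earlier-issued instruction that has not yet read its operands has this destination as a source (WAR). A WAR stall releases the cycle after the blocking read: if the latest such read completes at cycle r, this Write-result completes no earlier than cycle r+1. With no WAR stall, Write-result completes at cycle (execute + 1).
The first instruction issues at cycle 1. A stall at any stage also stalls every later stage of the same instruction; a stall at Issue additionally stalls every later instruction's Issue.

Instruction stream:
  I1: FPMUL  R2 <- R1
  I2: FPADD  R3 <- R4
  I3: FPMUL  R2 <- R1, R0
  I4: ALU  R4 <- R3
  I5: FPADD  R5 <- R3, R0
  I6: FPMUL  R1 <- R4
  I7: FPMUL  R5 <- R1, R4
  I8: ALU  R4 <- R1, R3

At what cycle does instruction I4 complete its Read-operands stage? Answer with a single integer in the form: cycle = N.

cycle = 11

[I1] 1/2/7/8
[I2] 2/3/6/7
[I3] 9/10/15/16  (struct: FPMUL busy until I1 writes@8)
[I4] 10/11/12/13
[I5] 11/12/15/16
[I6] 17/18/23/24  (struct: FPMUL busy until I3 writes@16)
[I7] 25/26/31/32  (struct: FPMUL busy until I6 writes@24)
[I8] 26/27/28/29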